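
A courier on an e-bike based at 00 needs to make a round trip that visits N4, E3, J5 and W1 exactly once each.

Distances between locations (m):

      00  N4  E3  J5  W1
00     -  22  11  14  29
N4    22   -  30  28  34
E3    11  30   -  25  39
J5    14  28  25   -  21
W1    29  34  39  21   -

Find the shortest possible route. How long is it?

00-N4-E3-J5-W1-00: 22+30+25+21+29 = 127
00-N4-E3-W1-J5-00: 22+30+39+21+14 = 126
00-N4-J5-E3-W1-00: 22+28+25+39+29 = 143
00-N4-J5-W1-E3-00: 22+28+21+39+11 = 121
00-N4-W1-E3-J5-00: 22+34+39+25+14 = 134
00-N4-W1-J5-E3-00: 22+34+21+25+11 = 113
00-E3-N4-J5-W1-00: 11+30+28+21+29 = 119
00-E3-N4-W1-J5-00: 11+30+34+21+14 = 110
00-E3-J5-N4-W1-00: 11+25+28+34+29 = 127
00-E3-W1-N4-J5-00: 11+39+34+28+14 = 126
00-J5-N4-E3-W1-00: 14+28+30+39+29 = 140
00-J5-E3-N4-W1-00: 14+25+30+34+29 = 132
The minimum is 110.
One optimal route: 00 → E3 → N4 → W1 → J5 → 00 (or its reverse).

Shortest round trip = 110 m.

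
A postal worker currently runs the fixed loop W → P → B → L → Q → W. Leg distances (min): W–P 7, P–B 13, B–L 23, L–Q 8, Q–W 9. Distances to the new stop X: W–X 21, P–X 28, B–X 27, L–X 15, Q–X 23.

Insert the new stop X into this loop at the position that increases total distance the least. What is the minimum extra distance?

Adding 19 min by placing X on the B–L leg.

Insertion cost between consecutive stops i–j is d(i,X) + d(X,j) − d(i,j):
  between W and P: 21 + 28 − 7 = 42
  between P and B: 28 + 27 − 13 = 42
  between B and L: 27 + 15 − 23 = 19
  between L and Q: 15 + 23 − 8 = 30
  between Q and W: 23 + 21 − 9 = 35
Cheapest insertion is between B and L, adding 19.
New total = 60 + 19 = 79.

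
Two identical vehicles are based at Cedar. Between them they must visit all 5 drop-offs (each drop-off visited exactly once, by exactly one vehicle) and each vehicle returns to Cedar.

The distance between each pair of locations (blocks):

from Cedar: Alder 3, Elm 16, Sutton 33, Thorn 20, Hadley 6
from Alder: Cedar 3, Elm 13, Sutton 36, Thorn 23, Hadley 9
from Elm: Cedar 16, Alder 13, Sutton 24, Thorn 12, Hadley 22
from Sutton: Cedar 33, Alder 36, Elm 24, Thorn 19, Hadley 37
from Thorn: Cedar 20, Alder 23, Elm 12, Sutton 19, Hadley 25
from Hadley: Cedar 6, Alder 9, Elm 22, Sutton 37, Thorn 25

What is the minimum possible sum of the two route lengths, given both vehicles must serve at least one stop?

Check every non-empty split of the stops between the two vehicles; for each half take its own optimal tour:
  {Alder} + {Elm, Sutton, Thorn, Hadley}: 6 + 90 = 96
  {Elm} + {Alder, Sutton, Thorn, Hadley}: 32 + 88 = 120
  {Alder, Elm} + {Sutton, Thorn, Hadley}: 32 + 82 = 114
  {Sutton} + {Alder, Elm, Thorn, Hadley}: 66 + 59 = 125
  {Alder, Sutton} + {Elm, Thorn, Hadley}: 72 + 59 = 131
  {Elm, Sutton} + {Alder, Thorn, Hadley}: 73 + 57 = 130
  … (15 splits in total)
  {Alder, Elm, Sutton, Thorn} + {Hadley}: 79 + 12 = 91  ← best
Best: vehicle 1 Cedar → Alder → Elm → Sutton → Thorn → Cedar = 79; vehicle 2 Cedar → Hadley → Cedar = 12; combined 91.

91 blocks — the smallest possible combined total.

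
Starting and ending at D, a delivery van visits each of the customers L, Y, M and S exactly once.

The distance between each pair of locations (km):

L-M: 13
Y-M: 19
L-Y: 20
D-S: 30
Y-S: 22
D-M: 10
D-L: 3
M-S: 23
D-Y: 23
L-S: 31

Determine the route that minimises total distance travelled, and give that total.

Minimum total distance: 78 km.

There are 12 distinct closed tours to check (reversals are equivalent).
D → L → Y → M → S → D: 3+20+19+23+30 = 95
D → L → Y → S → M → D: 3+20+22+23+10 = 78
D → L → M → Y → S → D: 3+13+19+22+30 = 87
D → L → M → S → Y → D: 3+13+23+22+23 = 84
D → L → S → Y → M → D: 3+31+22+19+10 = 85
D → L → S → M → Y → D: 3+31+23+19+23 = 99
D → Y → L → M → S → D: 23+20+13+23+30 = 109
D → Y → L → S → M → D: 23+20+31+23+10 = 107
D → Y → M → L → S → D: 23+19+13+31+30 = 116
D → Y → S → L → M → D: 23+22+31+13+10 = 99
D → M → L → Y → S → D: 10+13+20+22+30 = 95
D → M → Y → L → S → D: 10+19+20+31+30 = 110
The minimum is 78.
One optimal route: D → L → Y → S → M → D (or its reverse).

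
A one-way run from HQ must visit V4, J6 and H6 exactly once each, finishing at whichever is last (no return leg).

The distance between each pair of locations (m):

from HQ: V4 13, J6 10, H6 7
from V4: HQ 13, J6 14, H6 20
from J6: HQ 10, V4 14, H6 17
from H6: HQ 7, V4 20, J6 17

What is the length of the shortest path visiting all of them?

Shortest open route: 38 m.

There are 3! = 6 possible orderings.
HQ - V4 - J6 - H6: 13+14+17 = 44
HQ - V4 - H6 - J6: 13+20+17 = 50
HQ - J6 - V4 - H6: 10+14+20 = 44
HQ - J6 - H6 - V4: 10+17+20 = 47
HQ - H6 - V4 - J6: 7+20+14 = 41
HQ - H6 - J6 - V4: 7+17+14 = 38
The minimum is 38.
One shortest path: HQ → H6 → J6 → V4.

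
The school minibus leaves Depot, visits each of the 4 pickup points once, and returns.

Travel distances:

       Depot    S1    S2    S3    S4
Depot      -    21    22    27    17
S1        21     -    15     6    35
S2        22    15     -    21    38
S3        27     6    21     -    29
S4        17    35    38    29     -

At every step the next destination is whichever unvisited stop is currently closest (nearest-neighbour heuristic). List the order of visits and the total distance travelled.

Nearest-neighbour total = 89; route Depot → S4 → S3 → S1 → S2 → Depot.

Depot → [S4:17 / S1:21 / S2:22 / S3:27] → S4 (17)
S4 → [S3:29 / S1:35 / S2:38] → S3 (29)
S3 → [S1:6 / S2:21] → S1 (6)
S1 → [S2:15] → S2 (15)
Return S2→Depot: 22.
Total = 17 + 29 + 6 + 15 + 22 = 89.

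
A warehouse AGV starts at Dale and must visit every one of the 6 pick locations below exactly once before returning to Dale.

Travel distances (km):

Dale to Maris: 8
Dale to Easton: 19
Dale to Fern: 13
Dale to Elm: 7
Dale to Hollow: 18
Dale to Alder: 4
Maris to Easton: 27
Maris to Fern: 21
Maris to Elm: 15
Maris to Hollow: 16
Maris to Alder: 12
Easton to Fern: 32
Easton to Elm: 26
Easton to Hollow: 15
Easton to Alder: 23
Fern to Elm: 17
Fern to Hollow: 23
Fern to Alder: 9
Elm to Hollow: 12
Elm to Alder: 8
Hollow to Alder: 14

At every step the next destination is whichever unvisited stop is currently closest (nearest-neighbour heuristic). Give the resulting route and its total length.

From Dale: distances to unvisited — Alder=4, Elm=7, Maris=8, Fern=13, Hollow=18, Easton=19. Nearest is Alder (4).
From Alder: distances to unvisited — Elm=8, Fern=9, Maris=12, Hollow=14, Easton=23. Nearest is Elm (8).
From Elm: distances to unvisited — Hollow=12, Maris=15, Fern=17, Easton=26. Nearest is Hollow (12).
From Hollow: distances to unvisited — Easton=15, Maris=16, Fern=23. Nearest is Easton (15).
From Easton: distances to unvisited — Maris=27, Fern=32. Nearest is Maris (27).
From Maris: distances to unvisited — Fern=21. Nearest is Fern (21).
Return Fern→Dale: 13.
Total = 4 + 8 + 12 + 15 + 27 + 21 + 13 = 100.

100 km along Dale → Alder → Elm → Hollow → Easton → Maris → Fern → Dale.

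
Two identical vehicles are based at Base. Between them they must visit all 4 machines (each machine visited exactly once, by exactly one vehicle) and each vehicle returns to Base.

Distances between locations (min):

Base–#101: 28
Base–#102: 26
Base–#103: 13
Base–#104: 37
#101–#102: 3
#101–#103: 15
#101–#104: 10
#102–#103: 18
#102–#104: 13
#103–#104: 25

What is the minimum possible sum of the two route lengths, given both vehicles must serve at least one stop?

There are 2^3 − 1 = 7 ways to divide the 4 stops into two non-empty groups. For each, the best each vehicle can do is its own shortest tour through its group:
  {#101} + {#102, #103, #104}: 56 + 77 = 133
  {#102} + {#101, #103, #104}: 52 + 75 = 127
  {#101, #102} + {#103, #104}: 57 + 75 = 132
  {#103} + {#101, #102, #104}: 26 + 76 = 102
  {#101, #103} + {#102, #104}: 56 + 76 = 132
  {#102, #103} + {#101, #104}: 57 + 75 = 132
  … (7 splits in total)
Best: vehicle 1 Base → #103 → Base = 26; vehicle 2 Base → #102 → #101 → #104 → Base = 76; combined 102.

Minimum combined distance: 102 min.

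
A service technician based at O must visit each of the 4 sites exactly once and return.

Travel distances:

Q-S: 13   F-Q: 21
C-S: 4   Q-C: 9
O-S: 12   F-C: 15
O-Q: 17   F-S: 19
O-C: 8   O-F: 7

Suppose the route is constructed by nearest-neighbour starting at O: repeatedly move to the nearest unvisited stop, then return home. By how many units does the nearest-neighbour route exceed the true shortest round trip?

From O: F=7, C=8, S=12, Q=17 → choose F (7).
From F: C=15, S=19, Q=21 → choose C (15).
From C: S=4, Q=9 → choose S (4).
From S: Q=13 → choose Q (13).
NN route O → F → C → S → Q → O costs 56.
Optimal: O → F → Q → C → S → O costs 53 (by enumerating all 12 distinct tours).
Excess = 56 − 53 = 3.

3 longer than the optimal tour.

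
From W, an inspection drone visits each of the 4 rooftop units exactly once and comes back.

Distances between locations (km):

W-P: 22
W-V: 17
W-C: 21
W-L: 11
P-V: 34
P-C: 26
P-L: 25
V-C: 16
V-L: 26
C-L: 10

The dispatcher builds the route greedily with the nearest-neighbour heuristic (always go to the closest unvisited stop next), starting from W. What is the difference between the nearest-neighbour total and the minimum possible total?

Excess over optimum: 3 km.

W: L=11, V=17, C=21, P=22 ⇒ L
L: C=10, P=25, V=26 ⇒ C
C: V=16, P=26 ⇒ V
V: P=34 ⇒ P
NN route W → L → C → V → P → W costs 93.
Optimal: W → P → L → C → V → W costs 90 (by enumerating all 12 distinct tours).
Excess = 93 − 90 = 3.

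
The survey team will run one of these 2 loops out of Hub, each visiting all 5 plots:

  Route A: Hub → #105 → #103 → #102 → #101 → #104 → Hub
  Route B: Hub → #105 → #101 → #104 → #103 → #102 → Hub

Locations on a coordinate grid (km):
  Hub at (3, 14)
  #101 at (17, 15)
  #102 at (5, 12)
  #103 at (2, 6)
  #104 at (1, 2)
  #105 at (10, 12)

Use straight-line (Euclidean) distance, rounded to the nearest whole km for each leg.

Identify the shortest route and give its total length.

Route A: 7 + 10 + 7 + 12 + 21 + 12 = 69
Route B: 7 + 8 + 21 + 4 + 7 + 3 = 50

50 km — Route B is the shortest.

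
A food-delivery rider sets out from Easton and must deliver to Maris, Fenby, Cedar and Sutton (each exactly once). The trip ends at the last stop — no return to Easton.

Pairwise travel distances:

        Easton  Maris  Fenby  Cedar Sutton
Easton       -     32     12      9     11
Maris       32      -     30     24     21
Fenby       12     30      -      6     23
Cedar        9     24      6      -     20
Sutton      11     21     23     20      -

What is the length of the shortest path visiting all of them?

Minimum one-way distance = 59.

There are 4! = 24 possible orderings.
Easton→Maris→Fenby→Cedar→Sutton: 32+30+6+20 = 88
Easton→Maris→Fenby→Sutton→Cedar: 32+30+23+20 = 105
Easton→Maris→Cedar→Fenby→Sutton: 32+24+6+23 = 85
Easton→Maris→Cedar→Sutton→Fenby: 32+24+20+23 = 99
Easton→Maris→Sutton→Fenby→Cedar: 32+21+23+6 = 82
Easton→Maris→Sutton→Cedar→Fenby: 32+21+20+6 = 79
Easton→Fenby→Maris→Cedar→Sutton: 12+30+24+20 = 86
Easton→Fenby→Maris→Sutton→Cedar: 12+30+21+20 = 83
Easton→Fenby→Cedar→Maris→Sutton: 12+6+24+21 = 63
Easton→Fenby→Cedar→Sutton→Maris: 12+6+20+21 = 59
Easton→Fenby→Sutton→Maris→Cedar: 12+23+21+24 = 80
Easton→Fenby→Sutton→Cedar→Maris: 12+23+20+24 = 79
Easton→Cedar→Maris→Fenby→Sutton: 9+24+30+23 = 86
Easton→Cedar→Maris→Sutton→Fenby: 9+24+21+23 = 77
… (10 more)
The minimum is 59.
One shortest path: Easton → Fenby → Cedar → Sutton → Maris.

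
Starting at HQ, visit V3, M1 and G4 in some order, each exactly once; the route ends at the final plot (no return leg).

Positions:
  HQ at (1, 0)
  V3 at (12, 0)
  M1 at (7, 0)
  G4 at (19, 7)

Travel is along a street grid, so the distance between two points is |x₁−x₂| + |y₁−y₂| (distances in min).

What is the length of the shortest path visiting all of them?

There are 3! = 6 possible orderings.
HQ→V3→M1→G4: 11+5+19 = 35
HQ→V3→G4→M1: 11+14+19 = 44
HQ→M1→V3→G4: 6+5+14 = 25
HQ→M1→G4→V3: 6+19+14 = 39
HQ→G4→V3→M1: 25+14+5 = 44
HQ→G4→M1→V3: 25+19+5 = 49
The minimum is 25.
One shortest path: HQ → M1 → V3 → G4.

25 min — the minimum one-way total.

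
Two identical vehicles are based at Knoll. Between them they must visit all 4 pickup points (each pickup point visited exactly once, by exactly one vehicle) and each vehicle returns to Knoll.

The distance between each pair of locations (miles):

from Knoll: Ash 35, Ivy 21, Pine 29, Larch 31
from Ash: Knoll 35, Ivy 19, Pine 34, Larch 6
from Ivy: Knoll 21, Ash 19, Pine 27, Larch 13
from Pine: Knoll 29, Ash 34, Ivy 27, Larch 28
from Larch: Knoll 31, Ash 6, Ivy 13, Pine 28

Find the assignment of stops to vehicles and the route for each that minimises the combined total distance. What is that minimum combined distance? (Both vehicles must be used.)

There are 2^3 − 1 = 7 ways to divide the 4 stops into two non-empty groups. For each, the best each vehicle can do is its own shortest tour through its group:
  {Ash} + {Ivy, Pine, Larch}: 70 + 91 = 161
  {Ivy} + {Ash, Pine, Larch}: 42 + 98 = 140
  {Ash, Ivy} + {Pine, Larch}: 75 + 88 = 163
  {Pine} + {Ash, Ivy, Larch}: 58 + 75 = 133
  {Ash, Pine} + {Ivy, Larch}: 98 + 65 = 163
  {Ivy, Pine} + {Ash, Larch}: 77 + 72 = 149
  … (7 splits in total)
Best: vehicle 1 Knoll → Pine → Knoll = 58; vehicle 2 Knoll → Ash → Larch → Ivy → Knoll = 75; combined 133.

Minimum combined distance: 133 miles.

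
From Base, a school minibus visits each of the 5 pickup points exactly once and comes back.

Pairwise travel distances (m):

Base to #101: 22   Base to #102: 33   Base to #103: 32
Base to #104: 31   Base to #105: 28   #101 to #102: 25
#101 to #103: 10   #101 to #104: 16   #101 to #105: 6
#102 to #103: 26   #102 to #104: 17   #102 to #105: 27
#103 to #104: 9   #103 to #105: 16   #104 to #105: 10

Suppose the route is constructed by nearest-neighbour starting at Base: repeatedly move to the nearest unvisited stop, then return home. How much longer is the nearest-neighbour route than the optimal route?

The nearest-neighbour route is 3 m longer than optimal.

From Base: #101=22, #105=28, #104=31, #103=32, #102=33 → choose #101 (22).
From #101: #105=6, #103=10, #104=16, #102=25 → choose #105 (6).
From #105: #104=10, #103=16, #102=27 → choose #104 (10).
From #104: #103=9, #102=17 → choose #103 (9).
From #103: #102=26 → choose #102 (26).
NN route Base → #101 → #105 → #104 → #103 → #102 → Base costs 106.
Optimal: Base → #101 → #105 → #103 → #104 → #102 → Base costs 103 (by enumerating all 60 distinct tours).
Excess = 106 − 103 = 3.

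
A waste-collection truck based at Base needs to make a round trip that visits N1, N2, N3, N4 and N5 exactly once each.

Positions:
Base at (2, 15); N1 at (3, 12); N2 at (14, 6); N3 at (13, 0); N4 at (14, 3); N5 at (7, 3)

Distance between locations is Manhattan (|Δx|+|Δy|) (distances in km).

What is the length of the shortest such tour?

Minimum total distance: 54 km.

There are 60 distinct closed tours to check (reversals are equivalent).
Base-N1-N2-N3-N4-N5-Base: 4+17+7+4+7+17 = 56
Base-N1-N2-N3-N5-N4-Base: 4+17+7+9+7+24 = 68
Base-N1-N2-N4-N3-N5-Base: 4+17+3+4+9+17 = 54
Base-N1-N2-N4-N5-N3-Base: 4+17+3+7+9+26 = 66
Base-N1-N2-N5-N3-N4-Base: 4+17+10+9+4+24 = 68
Base-N1-N2-N5-N4-N3-Base: 4+17+10+7+4+26 = 68
Base-N1-N3-N2-N4-N5-Base: 4+22+7+3+7+17 = 60
Base-N1-N3-N2-N5-N4-Base: 4+22+7+10+7+24 = 74
Base-N1-N3-N4-N2-N5-Base: 4+22+4+3+10+17 = 60
Base-N1-N3-N4-N5-N2-Base: 4+22+4+7+10+21 = 68
Base-N1-N3-N5-N2-N4-Base: 4+22+9+10+3+24 = 72
Base-N1-N3-N5-N4-N2-Base: 4+22+9+7+3+21 = 66
Base-N1-N4-N2-N3-N5-Base: 4+20+3+7+9+17 = 60
Base-N1-N4-N2-N5-N3-Base: 4+20+3+10+9+26 = 72
… (46 more)
The minimum is 54.
One optimal route: Base → N1 → N2 → N4 → N3 → N5 → Base (or its reverse).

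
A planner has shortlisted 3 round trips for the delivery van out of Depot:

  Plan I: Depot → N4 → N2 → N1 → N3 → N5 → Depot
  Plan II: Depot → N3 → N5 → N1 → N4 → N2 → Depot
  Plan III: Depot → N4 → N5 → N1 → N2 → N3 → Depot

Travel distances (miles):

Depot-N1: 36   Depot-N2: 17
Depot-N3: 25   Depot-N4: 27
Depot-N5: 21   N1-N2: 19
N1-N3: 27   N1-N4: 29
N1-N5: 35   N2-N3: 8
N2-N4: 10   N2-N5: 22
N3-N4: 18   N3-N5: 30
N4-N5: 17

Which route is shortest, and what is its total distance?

131 miles — Plan III is the shortest.

Plan I: 27 + 10 + 19 + 27 + 30 + 21 = 134
Plan II: 25 + 30 + 35 + 29 + 10 + 17 = 146
Plan III: 27 + 17 + 35 + 19 + 8 + 25 = 131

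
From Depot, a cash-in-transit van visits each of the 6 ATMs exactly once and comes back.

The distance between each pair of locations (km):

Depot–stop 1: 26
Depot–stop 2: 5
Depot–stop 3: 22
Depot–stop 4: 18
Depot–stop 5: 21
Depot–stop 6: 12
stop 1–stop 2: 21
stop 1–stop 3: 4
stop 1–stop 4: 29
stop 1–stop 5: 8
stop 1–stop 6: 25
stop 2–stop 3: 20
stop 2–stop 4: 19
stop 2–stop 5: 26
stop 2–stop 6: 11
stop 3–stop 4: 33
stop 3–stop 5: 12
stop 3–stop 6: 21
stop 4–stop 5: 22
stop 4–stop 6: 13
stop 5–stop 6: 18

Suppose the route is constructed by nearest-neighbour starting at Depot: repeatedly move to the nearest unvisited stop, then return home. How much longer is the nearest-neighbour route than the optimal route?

The nearest-neighbour route is 1 km longer than optimal.

Depot: stop 2=5, stop 6=12, stop 4=18, stop 5=21, stop 3=22, stop 1=26 ⇒ stop 2
stop 2: stop 6=11, stop 4=19, stop 3=20, stop 1=21, stop 5=26 ⇒ stop 6
stop 6: stop 4=13, stop 5=18, stop 3=21, stop 1=25 ⇒ stop 4
stop 4: stop 5=22, stop 1=29, stop 3=33 ⇒ stop 5
stop 5: stop 1=8, stop 3=12 ⇒ stop 1
stop 1: stop 3=4 ⇒ stop 3
NN route Depot → stop 2 → stop 6 → stop 4 → stop 5 → stop 1 → stop 3 → Depot costs 85.
Optimal: Depot → stop 2 → stop 3 → stop 1 → stop 5 → stop 4 → stop 6 → Depot costs 84 (by enumerating all 360 distinct tours).
Excess = 85 − 84 = 1.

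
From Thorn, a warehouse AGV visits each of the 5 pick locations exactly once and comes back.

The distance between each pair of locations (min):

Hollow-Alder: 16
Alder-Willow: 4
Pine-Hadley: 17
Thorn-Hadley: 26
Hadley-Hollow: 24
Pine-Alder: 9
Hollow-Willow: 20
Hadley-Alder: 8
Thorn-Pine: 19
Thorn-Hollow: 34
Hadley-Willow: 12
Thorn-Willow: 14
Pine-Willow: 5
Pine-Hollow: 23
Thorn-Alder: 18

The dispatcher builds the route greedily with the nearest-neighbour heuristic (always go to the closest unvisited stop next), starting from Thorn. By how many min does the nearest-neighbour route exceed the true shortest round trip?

From Thorn: Willow=14, Alder=18, Pine=19, Hadley=26, Hollow=34 → choose Willow (14).
From Willow: Alder=4, Pine=5, Hadley=12, Hollow=20 → choose Alder (4).
From Alder: Hadley=8, Pine=9, Hollow=16 → choose Hadley (8).
From Hadley: Pine=17, Hollow=24 → choose Pine (17).
From Pine: Hollow=23 → choose Hollow (23).
NN route Thorn → Willow → Alder → Hadley → Pine → Hollow → Thorn costs 100.
Optimal: Thorn → Pine → Hollow → Hadley → Alder → Willow → Thorn costs 92 (by enumerating all 60 distinct tours).
Excess = 100 − 92 = 8.

Excess over optimum: 8 min.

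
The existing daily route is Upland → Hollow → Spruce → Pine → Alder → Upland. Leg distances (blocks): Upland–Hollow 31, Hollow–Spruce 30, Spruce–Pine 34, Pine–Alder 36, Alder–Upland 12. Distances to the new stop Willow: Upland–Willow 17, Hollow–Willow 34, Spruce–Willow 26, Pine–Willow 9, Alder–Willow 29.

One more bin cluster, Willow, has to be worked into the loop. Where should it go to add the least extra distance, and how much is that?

Adding 1 blocks by placing Willow on the Spruce–Pine leg.

Insertion cost between consecutive stops i–j is d(i,Willow) + d(Willow,j) − d(i,j):
  between Upland and Hollow: 17 + 34 − 31 = 20
  between Hollow and Spruce: 34 + 26 − 30 = 30
  between Spruce and Pine: 26 + 9 − 34 = 1
  between Pine and Alder: 9 + 29 − 36 = 2
  between Alder and Upland: 29 + 17 − 12 = 34
Cheapest insertion is between Spruce and Pine, adding 1.
New total = 143 + 1 = 144.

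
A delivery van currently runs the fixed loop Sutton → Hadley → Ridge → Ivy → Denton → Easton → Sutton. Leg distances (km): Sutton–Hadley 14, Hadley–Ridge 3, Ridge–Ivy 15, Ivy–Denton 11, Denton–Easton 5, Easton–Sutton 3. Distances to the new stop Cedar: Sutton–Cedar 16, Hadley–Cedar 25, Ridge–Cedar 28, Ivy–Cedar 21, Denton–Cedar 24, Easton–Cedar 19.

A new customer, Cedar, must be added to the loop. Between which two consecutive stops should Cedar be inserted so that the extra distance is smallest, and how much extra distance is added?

Insertion cost between consecutive stops i–j is d(i,Cedar) + d(Cedar,j) − d(i,j):
  between Sutton and Hadley: 16 + 25 − 14 = 27
  between Hadley and Ridge: 25 + 28 − 3 = 50
  between Ridge and Ivy: 28 + 21 − 15 = 34
  between Ivy and Denton: 21 + 24 − 11 = 34
  between Denton and Easton: 24 + 19 − 5 = 38
  between Easton and Sutton: 19 + 16 − 3 = 32
Cheapest insertion is between Sutton and Hadley, adding 27.
New total = 51 + 27 = 78.

Adding 27 km by placing Cedar on the Sutton–Hadley leg.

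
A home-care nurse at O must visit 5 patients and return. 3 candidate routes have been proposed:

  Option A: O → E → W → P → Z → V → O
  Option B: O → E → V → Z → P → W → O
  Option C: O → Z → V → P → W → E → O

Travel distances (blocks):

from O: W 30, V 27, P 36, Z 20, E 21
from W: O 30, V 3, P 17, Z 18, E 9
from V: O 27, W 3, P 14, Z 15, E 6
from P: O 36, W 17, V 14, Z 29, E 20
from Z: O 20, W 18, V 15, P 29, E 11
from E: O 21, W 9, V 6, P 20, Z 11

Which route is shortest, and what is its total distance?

96 blocks — Option C is the shortest.

Option A: 21 + 9 + 17 + 29 + 15 + 27 = 118
Option B: 21 + 6 + 15 + 29 + 17 + 30 = 118
Option C: 20 + 15 + 14 + 17 + 9 + 21 = 96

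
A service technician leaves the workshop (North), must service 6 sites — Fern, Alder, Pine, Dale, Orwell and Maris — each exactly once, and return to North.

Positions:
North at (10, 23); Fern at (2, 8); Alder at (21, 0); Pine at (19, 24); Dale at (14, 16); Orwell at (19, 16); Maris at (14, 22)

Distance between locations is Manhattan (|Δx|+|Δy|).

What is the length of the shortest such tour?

There are 360 distinct closed tours to check (reversals are equivalent).
North-Fern-Alder-Pine-Dale-Orwell-Maris-North: 23+27+26+13+5+11+5 = 110
North-Fern-Alder-Pine-Dale-Maris-Orwell-North: 23+27+26+13+6+11+16 = 122
North-Fern-Alder-Pine-Orwell-Dale-Maris-North: 23+27+26+8+5+6+5 = 100
North-Fern-Alder-Pine-Orwell-Maris-Dale-North: 23+27+26+8+11+6+11 = 112
North-Fern-Alder-Pine-Maris-Dale-Orwell-North: 23+27+26+7+6+5+16 = 110
North-Fern-Alder-Pine-Maris-Orwell-Dale-North: 23+27+26+7+11+5+11 = 110
North-Fern-Alder-Dale-Pine-Orwell-Maris-North: 23+27+23+13+8+11+5 = 110
North-Fern-Alder-Dale-Pine-Maris-Orwell-North: 23+27+23+13+7+11+16 = 120
… (352 more)
North-Pine-Orwell-Alder-Fern-Dale-Maris-North: 10+8+18+27+20+6+5 = 94  ← best
The minimum is 94.
One optimal route: North → Pine → Orwell → Alder → Fern → Dale → Maris → North (or its reverse).

Minimum total distance: 94.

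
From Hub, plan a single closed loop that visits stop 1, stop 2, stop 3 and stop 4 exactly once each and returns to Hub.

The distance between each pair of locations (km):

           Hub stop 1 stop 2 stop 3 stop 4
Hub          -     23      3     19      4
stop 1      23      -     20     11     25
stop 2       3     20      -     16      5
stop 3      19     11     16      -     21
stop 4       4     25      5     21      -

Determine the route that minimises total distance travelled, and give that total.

Hub - stop 1 - stop 2 - stop 3 - stop 4 - Hub: 23+20+16+21+4 = 84
Hub - stop 1 - stop 2 - stop 4 - stop 3 - Hub: 23+20+5+21+19 = 88
Hub - stop 1 - stop 3 - stop 2 - stop 4 - Hub: 23+11+16+5+4 = 59
Hub - stop 1 - stop 3 - stop 4 - stop 2 - Hub: 23+11+21+5+3 = 63
Hub - stop 1 - stop 4 - stop 2 - stop 3 - Hub: 23+25+5+16+19 = 88
Hub - stop 1 - stop 4 - stop 3 - stop 2 - Hub: 23+25+21+16+3 = 88
Hub - stop 2 - stop 1 - stop 3 - stop 4 - Hub: 3+20+11+21+4 = 59
Hub - stop 2 - stop 1 - stop 4 - stop 3 - Hub: 3+20+25+21+19 = 88
Hub - stop 2 - stop 3 - stop 1 - stop 4 - Hub: 3+16+11+25+4 = 59
Hub - stop 2 - stop 4 - stop 1 - stop 3 - Hub: 3+5+25+11+19 = 63
Hub - stop 3 - stop 1 - stop 2 - stop 4 - Hub: 19+11+20+5+4 = 59
Hub - stop 3 - stop 2 - stop 1 - stop 4 - Hub: 19+16+20+25+4 = 84
The minimum is 59.
One optimal route: Hub → stop 1 → stop 3 → stop 2 → stop 4 → Hub (or its reverse).

Shortest round trip = 59 km.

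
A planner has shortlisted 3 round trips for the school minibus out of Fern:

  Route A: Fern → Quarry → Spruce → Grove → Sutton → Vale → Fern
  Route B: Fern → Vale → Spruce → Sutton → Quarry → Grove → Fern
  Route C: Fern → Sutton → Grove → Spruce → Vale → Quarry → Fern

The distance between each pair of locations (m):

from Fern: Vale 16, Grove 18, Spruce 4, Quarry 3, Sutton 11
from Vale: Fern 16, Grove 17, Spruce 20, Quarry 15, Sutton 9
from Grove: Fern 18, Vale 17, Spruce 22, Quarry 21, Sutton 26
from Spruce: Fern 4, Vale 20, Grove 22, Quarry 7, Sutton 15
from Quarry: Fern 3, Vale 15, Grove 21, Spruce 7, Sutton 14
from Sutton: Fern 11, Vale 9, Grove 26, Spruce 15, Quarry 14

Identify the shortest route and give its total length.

Route A: 3 + 7 + 22 + 26 + 9 + 16 = 83
Route B: 16 + 20 + 15 + 14 + 21 + 18 = 104
Route C: 11 + 26 + 22 + 20 + 15 + 3 = 97

Shortest is Route A, total 83 m.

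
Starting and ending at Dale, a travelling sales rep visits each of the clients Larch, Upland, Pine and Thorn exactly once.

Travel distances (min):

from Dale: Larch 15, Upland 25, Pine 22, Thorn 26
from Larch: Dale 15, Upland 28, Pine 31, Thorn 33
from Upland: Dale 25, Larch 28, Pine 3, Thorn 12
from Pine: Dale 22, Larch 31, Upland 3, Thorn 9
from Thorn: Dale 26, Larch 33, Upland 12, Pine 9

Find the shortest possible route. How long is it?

With 4 stops there are 4!/2 = 12 distinct round trips (a route and its reverse cost the same).
Dale-Larch-Upland-Pine-Thorn-Dale: 15+28+3+9+26 = 81
Dale-Larch-Upland-Thorn-Pine-Dale: 15+28+12+9+22 = 86
Dale-Larch-Pine-Upland-Thorn-Dale: 15+31+3+12+26 = 87
Dale-Larch-Pine-Thorn-Upland-Dale: 15+31+9+12+25 = 92
Dale-Larch-Thorn-Upland-Pine-Dale: 15+33+12+3+22 = 85
Dale-Larch-Thorn-Pine-Upland-Dale: 15+33+9+3+25 = 85
Dale-Upland-Larch-Pine-Thorn-Dale: 25+28+31+9+26 = 119
Dale-Upland-Larch-Thorn-Pine-Dale: 25+28+33+9+22 = 117
Dale-Upland-Pine-Larch-Thorn-Dale: 25+3+31+33+26 = 118
Dale-Upland-Thorn-Larch-Pine-Dale: 25+12+33+31+22 = 123
Dale-Pine-Larch-Upland-Thorn-Dale: 22+31+28+12+26 = 119
Dale-Pine-Upland-Larch-Thorn-Dale: 22+3+28+33+26 = 112
The minimum is 81.
One optimal route: Dale → Larch → Upland → Pine → Thorn → Dale (or its reverse).

Minimum total distance: 81 min.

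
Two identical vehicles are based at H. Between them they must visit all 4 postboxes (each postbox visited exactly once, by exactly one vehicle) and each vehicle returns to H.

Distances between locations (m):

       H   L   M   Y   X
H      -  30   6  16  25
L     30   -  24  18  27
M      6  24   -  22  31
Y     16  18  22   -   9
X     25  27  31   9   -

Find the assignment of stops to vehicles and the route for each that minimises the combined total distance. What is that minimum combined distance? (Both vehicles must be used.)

Check every non-empty split of the stops between the two vehicles; for each half take its own optimal tour:
  {L} + {M, Y, X}: 60 + 62 = 122
  {M} + {L, Y, X}: 12 + 82 = 94
  {L, M} + {Y, X}: 60 + 50 = 110
  {Y} + {L, M, X}: 32 + 82 = 114
  {L, Y} + {M, X}: 64 + 62 = 126
  {M, Y} + {L, X}: 44 + 82 = 126
  … (7 splits in total)
Best: vehicle 1 H → M → H = 12; vehicle 2 H → L → Y → X → H = 82; combined 94.

94 m — the smallest possible combined total.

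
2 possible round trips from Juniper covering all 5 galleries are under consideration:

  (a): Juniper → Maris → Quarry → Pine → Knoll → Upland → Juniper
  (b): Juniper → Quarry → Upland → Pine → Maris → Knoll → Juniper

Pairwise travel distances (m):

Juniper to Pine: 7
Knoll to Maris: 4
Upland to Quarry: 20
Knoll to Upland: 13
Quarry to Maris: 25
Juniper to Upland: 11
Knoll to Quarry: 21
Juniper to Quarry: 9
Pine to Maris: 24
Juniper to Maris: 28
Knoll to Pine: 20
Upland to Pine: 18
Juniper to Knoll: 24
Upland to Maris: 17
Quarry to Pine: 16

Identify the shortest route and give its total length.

Shortest is (b), total 99 m.

(a): 28 + 25 + 16 + 20 + 13 + 11 = 113
(b): 9 + 20 + 18 + 24 + 4 + 24 = 99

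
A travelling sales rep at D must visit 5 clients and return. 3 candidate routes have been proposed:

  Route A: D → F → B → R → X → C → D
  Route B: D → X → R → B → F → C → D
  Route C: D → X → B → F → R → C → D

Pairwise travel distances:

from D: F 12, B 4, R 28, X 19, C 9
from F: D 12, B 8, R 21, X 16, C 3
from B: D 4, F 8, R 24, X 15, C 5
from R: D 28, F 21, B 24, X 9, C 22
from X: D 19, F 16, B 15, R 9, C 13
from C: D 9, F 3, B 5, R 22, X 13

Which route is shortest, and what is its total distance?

72 — Route B is the shortest.

Route A: 12 + 8 + 24 + 9 + 13 + 9 = 75
Route B: 19 + 9 + 24 + 8 + 3 + 9 = 72
Route C: 19 + 15 + 8 + 21 + 22 + 9 = 94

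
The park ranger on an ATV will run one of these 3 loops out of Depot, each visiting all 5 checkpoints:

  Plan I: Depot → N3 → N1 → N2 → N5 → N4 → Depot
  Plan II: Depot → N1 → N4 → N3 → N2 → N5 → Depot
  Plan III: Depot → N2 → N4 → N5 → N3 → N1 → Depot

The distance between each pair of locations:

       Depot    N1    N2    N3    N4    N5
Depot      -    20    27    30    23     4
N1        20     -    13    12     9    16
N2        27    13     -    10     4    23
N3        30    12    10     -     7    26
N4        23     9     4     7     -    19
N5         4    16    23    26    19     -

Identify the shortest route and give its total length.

73 — Plan II is the shortest.

Plan I: 30 + 12 + 13 + 23 + 19 + 23 = 120
Plan II: 20 + 9 + 7 + 10 + 23 + 4 = 73
Plan III: 27 + 4 + 19 + 26 + 12 + 20 = 108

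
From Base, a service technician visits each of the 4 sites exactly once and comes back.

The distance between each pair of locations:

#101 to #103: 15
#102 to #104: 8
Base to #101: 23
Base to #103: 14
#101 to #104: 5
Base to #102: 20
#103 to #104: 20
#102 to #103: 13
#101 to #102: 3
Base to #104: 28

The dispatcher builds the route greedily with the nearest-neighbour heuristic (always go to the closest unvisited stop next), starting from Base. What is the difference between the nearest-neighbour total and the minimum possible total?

Base: #103=14, #102=20, #101=23, #104=28 ⇒ #103
#103: #102=13, #101=15, #104=20 ⇒ #102
#102: #101=3, #104=8 ⇒ #101
#101: #104=5 ⇒ #104
NN route Base → #103 → #102 → #101 → #104 → Base costs 63.
Optimal: Base → #102 → #101 → #104 → #103 → Base costs 62 (by enumerating all 12 distinct tours).
Excess = 63 − 62 = 1.

1 longer than the optimal tour.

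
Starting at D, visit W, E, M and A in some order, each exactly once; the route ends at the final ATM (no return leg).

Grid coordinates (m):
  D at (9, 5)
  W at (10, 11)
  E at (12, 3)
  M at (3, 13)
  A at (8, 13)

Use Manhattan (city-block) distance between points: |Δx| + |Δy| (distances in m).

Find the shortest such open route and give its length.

There are 4! = 24 possible orderings.
D → W → E → M → A: 7+10+19+5 = 41
D → W → E → A → M: 7+10+14+5 = 36
D → W → M → E → A: 7+9+19+14 = 49
D → W → M → A → E: 7+9+5+14 = 35
D → W → A → E → M: 7+4+14+19 = 44
D → W → A → M → E: 7+4+5+19 = 35
D → E → W → M → A: 5+10+9+5 = 29
D → E → W → A → M: 5+10+4+5 = 24
D → E → M → W → A: 5+19+9+4 = 37
D → E → M → A → W: 5+19+5+4 = 33
D → E → A → W → M: 5+14+4+9 = 32
D → E → A → M → W: 5+14+5+9 = 33
D → M → W → E → A: 14+9+10+14 = 47
D → M → W → A → E: 14+9+4+14 = 41
… (10 more)
The minimum is 24.
One shortest path: D → E → W → A → M.

Minimum one-way distance = 24 m.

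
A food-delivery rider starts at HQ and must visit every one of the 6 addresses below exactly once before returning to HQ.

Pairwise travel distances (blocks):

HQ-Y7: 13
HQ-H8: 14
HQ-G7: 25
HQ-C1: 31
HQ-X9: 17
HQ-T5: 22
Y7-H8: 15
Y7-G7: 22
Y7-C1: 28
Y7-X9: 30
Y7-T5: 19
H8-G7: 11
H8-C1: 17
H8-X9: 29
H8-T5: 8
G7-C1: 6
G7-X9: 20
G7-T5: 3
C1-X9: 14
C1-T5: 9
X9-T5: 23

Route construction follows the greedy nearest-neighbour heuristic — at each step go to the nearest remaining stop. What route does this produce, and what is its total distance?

From HQ: distances to unvisited — Y7=13, H8=14, X9=17, T5=22, G7=25, C1=31. Nearest is Y7 (13).
From Y7: distances to unvisited — H8=15, T5=19, G7=22, C1=28, X9=30. Nearest is H8 (15).
From H8: distances to unvisited — T5=8, G7=11, C1=17, X9=29. Nearest is T5 (8).
From T5: distances to unvisited — G7=3, C1=9, X9=23. Nearest is G7 (3).
From G7: distances to unvisited — C1=6, X9=20. Nearest is C1 (6).
From C1: distances to unvisited — X9=14. Nearest is X9 (14).
Return X9→HQ: 17.
Total = 13 + 15 + 8 + 3 + 6 + 14 + 17 = 76.

Nearest-neighbour total = 76 blocks; route HQ → Y7 → H8 → T5 → G7 → C1 → X9 → HQ.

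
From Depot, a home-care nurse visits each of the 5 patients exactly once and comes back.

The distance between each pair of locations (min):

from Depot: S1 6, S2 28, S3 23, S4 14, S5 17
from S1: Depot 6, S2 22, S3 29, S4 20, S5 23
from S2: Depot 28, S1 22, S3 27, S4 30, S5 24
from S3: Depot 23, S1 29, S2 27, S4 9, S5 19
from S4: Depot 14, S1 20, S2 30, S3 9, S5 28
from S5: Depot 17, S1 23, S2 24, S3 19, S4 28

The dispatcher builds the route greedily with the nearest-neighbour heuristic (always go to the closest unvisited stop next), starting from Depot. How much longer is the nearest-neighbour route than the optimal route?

From Depot: S1=6, S4=14, S5=17, S3=23, S2=28 → choose S1 (6).
From S1: S4=20, S2=22, S5=23, S3=29 → choose S4 (20).
From S4: S3=9, S5=28, S2=30 → choose S3 (9).
From S3: S5=19, S2=27 → choose S5 (19).
From S5: S2=24 → choose S2 (24).
NN route Depot → S1 → S4 → S3 → S5 → S2 → Depot costs 106.
Optimal: Depot → S1 → S2 → S5 → S3 → S4 → Depot costs 94 (by enumerating all 60 distinct tours).
Excess = 106 − 94 = 12.

Excess over optimum: 12 min.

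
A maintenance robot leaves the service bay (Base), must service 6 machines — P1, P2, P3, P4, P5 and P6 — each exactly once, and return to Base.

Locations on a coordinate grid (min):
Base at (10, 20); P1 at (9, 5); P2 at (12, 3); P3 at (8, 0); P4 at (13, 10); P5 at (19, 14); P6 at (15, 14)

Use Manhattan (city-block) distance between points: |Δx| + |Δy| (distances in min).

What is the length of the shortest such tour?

Minimum total distance: 62 min.

There are 360 distinct closed tours to check (reversals are equivalent).
Base-P1-P2-P3-P4-P5-P6-Base: 16+5+7+15+10+4+11 = 68
Base-P1-P2-P3-P4-P6-P5-Base: 16+5+7+15+6+4+15 = 68
Base-P1-P2-P3-P5-P4-P6-Base: 16+5+7+25+10+6+11 = 80
Base-P1-P2-P3-P5-P6-P4-Base: 16+5+7+25+4+6+13 = 76
Base-P1-P2-P3-P6-P4-P5-Base: 16+5+7+21+6+10+15 = 80
Base-P1-P2-P3-P6-P5-P4-Base: 16+5+7+21+4+10+13 = 76
Base-P1-P2-P4-P3-P5-P6-Base: 16+5+8+15+25+4+11 = 84
Base-P1-P2-P4-P3-P6-P5-Base: 16+5+8+15+21+4+15 = 84
… (352 more)
Base-P1-P3-P2-P4-P5-P6-Base: 16+6+7+8+10+4+11 = 62  ← best
The minimum is 62.
One optimal route: Base → P1 → P3 → P2 → P4 → P5 → P6 → Base (or its reverse).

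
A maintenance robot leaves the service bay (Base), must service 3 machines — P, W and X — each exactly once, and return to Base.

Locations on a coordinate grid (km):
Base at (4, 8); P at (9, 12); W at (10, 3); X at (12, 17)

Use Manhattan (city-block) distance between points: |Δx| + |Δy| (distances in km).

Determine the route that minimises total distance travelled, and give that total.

44 km — the shortest possible round trip.

Base → P → W → X → Base: 9+10+16+17 = 52
Base → P → X → W → Base: 9+8+16+11 = 44
Base → W → P → X → Base: 11+10+8+17 = 46
The minimum is 44.
One optimal route: Base → P → X → W → Base (or its reverse).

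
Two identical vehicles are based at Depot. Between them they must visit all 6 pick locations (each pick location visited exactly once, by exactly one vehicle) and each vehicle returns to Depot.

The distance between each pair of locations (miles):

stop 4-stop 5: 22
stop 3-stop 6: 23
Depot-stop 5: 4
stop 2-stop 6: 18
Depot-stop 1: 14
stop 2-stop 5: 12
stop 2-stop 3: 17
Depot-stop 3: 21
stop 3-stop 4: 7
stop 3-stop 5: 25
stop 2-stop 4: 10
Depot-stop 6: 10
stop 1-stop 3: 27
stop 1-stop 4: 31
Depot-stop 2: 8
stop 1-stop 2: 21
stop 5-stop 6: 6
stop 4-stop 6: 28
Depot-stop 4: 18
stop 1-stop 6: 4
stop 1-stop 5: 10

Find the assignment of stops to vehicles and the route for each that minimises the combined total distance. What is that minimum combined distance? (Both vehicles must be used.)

Minimum combined distance: 74 miles.

Try each way of splitting the stops between the two vehicles (each non-empty) and, for each split, find the best tour for each vehicle:
  {stop 1} + {stop 2, stop 3, stop 4, stop 5, stop 6}: 28 + 58 = 86
  {stop 2} + {stop 1, stop 3, stop 4, stop 5, stop 6}: 16 + 66 = 82
  {stop 1, stop 2} + {stop 3, stop 4, stop 5, stop 6}: 43 + 58 = 101
  {stop 3} + {stop 1, stop 2, stop 4, stop 5, stop 6}: 42 + 63 = 105
  {stop 1, stop 3} + {stop 2, stop 4, stop 5, stop 6}: 62 + 56 = 118
  {stop 2, stop 3} + {stop 1, stop 4, stop 5, stop 6}: 46 + 63 = 109
  … (31 splits in total)
  {stop 2, stop 3, stop 4} + {stop 1, stop 5, stop 6}: 46 + 28 = 74  ← best
Best: vehicle 1 Depot → stop 2 → stop 4 → stop 3 → Depot = 46; vehicle 2 Depot → stop 1 → stop 6 → stop 5 → Depot = 28; combined 74.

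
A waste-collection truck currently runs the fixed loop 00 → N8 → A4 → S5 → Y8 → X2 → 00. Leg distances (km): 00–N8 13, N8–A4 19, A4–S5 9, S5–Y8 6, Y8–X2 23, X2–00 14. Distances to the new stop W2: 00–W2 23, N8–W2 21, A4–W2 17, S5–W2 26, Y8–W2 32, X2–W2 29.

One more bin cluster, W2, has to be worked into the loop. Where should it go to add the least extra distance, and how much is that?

Adding 19 km by placing W2 on the N8–A4 leg.

Insertion cost between consecutive stops i–j is d(i,W2) + d(W2,j) − d(i,j):
  between 00 and N8: 23 + 21 − 13 = 31
  between N8 and A4: 21 + 17 − 19 = 19
  between A4 and S5: 17 + 26 − 9 = 34
  between S5 and Y8: 26 + 32 − 6 = 52
  between Y8 and X2: 32 + 29 − 23 = 38
  between X2 and 00: 29 + 23 − 14 = 38
Cheapest insertion is between N8 and A4, adding 19.
New total = 84 + 19 = 103.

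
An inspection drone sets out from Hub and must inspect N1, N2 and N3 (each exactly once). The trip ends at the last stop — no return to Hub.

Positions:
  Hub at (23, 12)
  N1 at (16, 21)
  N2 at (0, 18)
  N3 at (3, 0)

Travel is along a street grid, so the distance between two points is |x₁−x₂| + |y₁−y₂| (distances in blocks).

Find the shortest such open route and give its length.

There are 3! = 6 possible orderings.
Hub - N1 - N2 - N3: 16+19+21 = 56
Hub - N1 - N3 - N2: 16+34+21 = 71
Hub - N2 - N1 - N3: 29+19+34 = 82
Hub - N2 - N3 - N1: 29+21+34 = 84
Hub - N3 - N1 - N2: 32+34+19 = 85
Hub - N3 - N2 - N1: 32+21+19 = 72
The minimum is 56.
One shortest path: Hub → N1 → N2 → N3.

56 blocks — the minimum one-way total.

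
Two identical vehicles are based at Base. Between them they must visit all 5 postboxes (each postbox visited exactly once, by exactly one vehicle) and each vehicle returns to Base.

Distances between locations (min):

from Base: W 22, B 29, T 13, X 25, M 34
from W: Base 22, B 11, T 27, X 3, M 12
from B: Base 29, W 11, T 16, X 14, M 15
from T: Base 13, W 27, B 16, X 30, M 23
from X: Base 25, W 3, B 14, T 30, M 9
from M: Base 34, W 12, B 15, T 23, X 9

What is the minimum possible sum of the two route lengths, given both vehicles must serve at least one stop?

104 min — the smallest possible combined total.

Check every non-empty split of the stops between the two vehicles; for each half take its own optimal tour:
  {W} + {B, T, X, M}: 44 + 78 = 122
  {B} + {W, T, X, M}: 58 + 70 = 128
  {W, B} + {T, X, M}: 62 + 70 = 132
  {T} + {W, B, X, M}: 26 + 78 = 104
  {W, T} + {B, X, M}: 62 + 78 = 140
  {B, T} + {W, X, M}: 58 + 68 = 126
  … (15 splits in total)
Best: vehicle 1 Base → T → Base = 26; vehicle 2 Base → W → X → M → B → Base = 78; combined 104.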